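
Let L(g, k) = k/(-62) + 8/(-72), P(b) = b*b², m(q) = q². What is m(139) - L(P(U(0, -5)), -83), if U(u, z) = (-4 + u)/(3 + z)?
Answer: 10780433/558 ≈ 19320.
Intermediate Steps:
U(u, z) = (-4 + u)/(3 + z)
P(b) = b³
L(g, k) = -⅑ - k/62 (L(g, k) = k*(-1/62) + 8*(-1/72) = -k/62 - ⅑ = -⅑ - k/62)
m(139) - L(P(U(0, -5)), -83) = 139² - (-⅑ - 1/62*(-83)) = 19321 - (-⅑ + 83/62) = 19321 - 1*685/558 = 19321 - 685/558 = 10780433/558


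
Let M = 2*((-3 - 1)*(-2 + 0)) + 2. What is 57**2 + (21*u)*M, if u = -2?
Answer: 2493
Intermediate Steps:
M = 18 (M = 2*(-4*(-2)) + 2 = 2*8 + 2 = 16 + 2 = 18)
57**2 + (21*u)*M = 57**2 + (21*(-2))*18 = 3249 - 42*18 = 3249 - 756 = 2493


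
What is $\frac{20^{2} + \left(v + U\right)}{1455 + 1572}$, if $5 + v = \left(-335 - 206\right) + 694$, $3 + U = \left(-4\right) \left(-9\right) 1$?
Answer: $\frac{581}{3027} \approx 0.19194$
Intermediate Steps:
$U = 33$ ($U = -3 + \left(-4\right) \left(-9\right) 1 = -3 + 36 \cdot 1 = -3 + 36 = 33$)
$v = 148$ ($v = -5 + \left(\left(-335 - 206\right) + 694\right) = -5 + \left(-541 + 694\right) = -5 + 153 = 148$)
$\frac{20^{2} + \left(v + U\right)}{1455 + 1572} = \frac{20^{2} + \left(148 + 33\right)}{1455 + 1572} = \frac{400 + 181}{3027} = 581 \cdot \frac{1}{3027} = \frac{581}{3027}$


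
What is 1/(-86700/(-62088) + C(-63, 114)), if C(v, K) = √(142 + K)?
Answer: 5174/90009 ≈ 0.057483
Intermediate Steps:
1/(-86700/(-62088) + C(-63, 114)) = 1/(-86700/(-62088) + √(142 + 114)) = 1/(-86700*(-1/62088) + √256) = 1/(7225/5174 + 16) = 1/(90009/5174) = 5174/90009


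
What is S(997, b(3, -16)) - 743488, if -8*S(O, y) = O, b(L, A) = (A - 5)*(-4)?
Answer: -5948901/8 ≈ -7.4361e+5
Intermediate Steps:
b(L, A) = 20 - 4*A (b(L, A) = (-5 + A)*(-4) = 20 - 4*A)
S(O, y) = -O/8
S(997, b(3, -16)) - 743488 = -⅛*997 - 743488 = -997/8 - 743488 = -5948901/8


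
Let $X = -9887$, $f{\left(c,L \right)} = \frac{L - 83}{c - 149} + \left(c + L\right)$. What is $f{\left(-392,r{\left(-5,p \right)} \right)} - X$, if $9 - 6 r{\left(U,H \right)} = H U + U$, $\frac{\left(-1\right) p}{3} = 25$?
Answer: $\frac{5104388}{541} \approx 9435.1$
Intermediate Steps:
$p = -75$ ($p = \left(-3\right) 25 = -75$)
$r{\left(U,H \right)} = \frac{3}{2} - \frac{U}{6} - \frac{H U}{6}$ ($r{\left(U,H \right)} = \frac{3}{2} - \frac{H U + U}{6} = \frac{3}{2} - \frac{U + H U}{6} = \frac{3}{2} - \left(\frac{U}{6} + \frac{H U}{6}\right) = \frac{3}{2} - \frac{U}{6} - \frac{H U}{6}$)
$f{\left(c,L \right)} = L + c + \frac{-83 + L}{-149 + c}$ ($f{\left(c,L \right)} = \frac{-83 + L}{-149 + c} + \left(L + c\right) = L + c + \frac{-83 + L}{-149 + c}$)
$f{\left(-392,r{\left(-5,p \right)} \right)} - X = \frac{-83 + \left(-392\right)^{2} - -58408 - 148 \left(\frac{3}{2} - - \frac{5}{6} - \left(- \frac{25}{2}\right) \left(-5\right)\right) + \left(\frac{3}{2} - - \frac{5}{6} - \left(- \frac{25}{2}\right) \left(-5\right)\right) \left(-392\right)}{-149 - 392} - -9887 = \frac{-83 + 153664 + 58408 - 148 \left(\frac{3}{2} + \frac{5}{6} - \frac{125}{2}\right) + \left(\frac{3}{2} + \frac{5}{6} - \frac{125}{2}\right) \left(-392\right)}{-541} + 9887 = - \frac{-83 + 153664 + 58408 - - \frac{26714}{3} - - \frac{70756}{3}}{541} + 9887 = - \frac{-83 + 153664 + 58408 + \frac{26714}{3} + \frac{70756}{3}}{541} + 9887 = \left(- \frac{1}{541}\right) 244479 + 9887 = - \frac{244479}{541} + 9887 = \frac{5104388}{541}$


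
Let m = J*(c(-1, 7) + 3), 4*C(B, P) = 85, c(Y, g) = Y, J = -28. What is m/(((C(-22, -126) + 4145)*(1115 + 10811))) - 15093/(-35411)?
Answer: 1499838684703/3518911290345 ≈ 0.42622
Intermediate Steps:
C(B, P) = 85/4 (C(B, P) = (1/4)*85 = 85/4)
m = -56 (m = -28*(-1 + 3) = -28*2 = -56)
m/(((C(-22, -126) + 4145)*(1115 + 10811))) - 15093/(-35411) = -56*1/((1115 + 10811)*(85/4 + 4145)) - 15093/(-35411) = -56/((16665/4)*11926) - 15093*(-1/35411) = -56/99373395/2 + 15093/35411 = -56*2/99373395 + 15093/35411 = -112/99373395 + 15093/35411 = 1499838684703/3518911290345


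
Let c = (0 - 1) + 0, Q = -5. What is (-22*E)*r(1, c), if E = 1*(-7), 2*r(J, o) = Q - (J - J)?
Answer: -385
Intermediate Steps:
c = -1 (c = -1 + 0 = -1)
r(J, o) = -5/2 (r(J, o) = (-5 - (J - J))/2 = (-5 - 1*0)/2 = (-5 + 0)/2 = (1/2)*(-5) = -5/2)
E = -7
(-22*E)*r(1, c) = -22*(-7)*(-5/2) = 154*(-5/2) = -385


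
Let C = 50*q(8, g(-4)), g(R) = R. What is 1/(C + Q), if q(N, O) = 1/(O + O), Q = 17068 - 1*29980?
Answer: -4/51673 ≈ -7.7410e-5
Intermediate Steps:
Q = -12912 (Q = 17068 - 29980 = -12912)
q(N, O) = 1/(2*O)
C = -25/4 (C = 50*((½)/(-4)) = 50*((½)*(-¼)) = 50*(-⅛) = -25/4 ≈ -6.2500)
1/(C + Q) = 1/(-25/4 - 12912) = 1/(-51673/4) = -4/51673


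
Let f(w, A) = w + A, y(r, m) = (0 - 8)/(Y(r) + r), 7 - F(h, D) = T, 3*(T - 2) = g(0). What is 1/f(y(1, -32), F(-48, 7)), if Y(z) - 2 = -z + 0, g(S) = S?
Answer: 1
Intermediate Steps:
Y(z) = 2 - z (Y(z) = 2 + (-z + 0) = 2 - z)
T = 2 (T = 2 + (1/3)*0 = 2 + 0 = 2)
F(h, D) = 5 (F(h, D) = 7 - 1*2 = 7 - 2 = 5)
y(r, m) = -4 (y(r, m) = (0 - 8)/((2 - r) + r) = -8/2 = -8*1/2 = -4)
f(w, A) = A + w
1/f(y(1, -32), F(-48, 7)) = 1/(5 - 4) = 1/1 = 1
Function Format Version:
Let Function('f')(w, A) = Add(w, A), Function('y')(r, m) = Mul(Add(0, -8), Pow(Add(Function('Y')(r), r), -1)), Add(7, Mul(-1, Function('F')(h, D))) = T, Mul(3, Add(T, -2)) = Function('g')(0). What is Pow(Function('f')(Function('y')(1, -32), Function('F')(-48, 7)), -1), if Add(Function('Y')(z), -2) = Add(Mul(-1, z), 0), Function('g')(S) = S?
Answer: 1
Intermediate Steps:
Function('Y')(z) = Add(2, Mul(-1, z)) (Function('Y')(z) = Add(2, Add(Mul(-1, z), 0)) = Add(2, Mul(-1, z)))
T = 2 (T = Add(2, Mul(Rational(1, 3), 0)) = Add(2, 0) = 2)
Function('F')(h, D) = 5 (Function('F')(h, D) = Add(7, Mul(-1, 2)) = Add(7, -2) = 5)
Function('y')(r, m) = -4 (Function('y')(r, m) = Mul(Add(0, -8), Pow(Add(Add(2, Mul(-1, r)), r), -1)) = Mul(-8, Pow(2, -1)) = Mul(-8, Rational(1, 2)) = -4)
Function('f')(w, A) = Add(A, w)
Pow(Function('f')(Function('y')(1, -32), Function('F')(-48, 7)), -1) = Pow(Add(5, -4), -1) = Pow(1, -1) = 1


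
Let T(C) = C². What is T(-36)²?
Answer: 1679616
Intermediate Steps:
T(-36)² = ((-36)²)² = 1296² = 1679616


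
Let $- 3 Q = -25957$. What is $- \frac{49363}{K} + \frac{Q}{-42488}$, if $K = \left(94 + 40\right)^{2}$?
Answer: $- \frac{1689522331}{572185896} \approx -2.9528$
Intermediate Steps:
$Q = \frac{25957}{3}$ ($Q = \left(- \frac{1}{3}\right) \left(-25957\right) = \frac{25957}{3} \approx 8652.3$)
$K = 17956$ ($K = 134^{2} = 17956$)
$- \frac{49363}{K} + \frac{Q}{-42488} = - \frac{49363}{17956} + \frac{25957}{3 \left(-42488\right)} = \left(-49363\right) \frac{1}{17956} + \frac{25957}{3} \left(- \frac{1}{42488}\right) = - \frac{49363}{17956} - \frac{25957}{127464} = - \frac{1689522331}{572185896}$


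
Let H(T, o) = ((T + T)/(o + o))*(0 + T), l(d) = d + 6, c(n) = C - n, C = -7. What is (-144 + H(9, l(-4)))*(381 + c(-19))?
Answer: -81351/2 ≈ -40676.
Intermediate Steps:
c(n) = -7 - n
l(d) = 6 + d
H(T, o) = T²/o (H(T, o) = ((2*T)/((2*o)))*T = ((2*T)*(1/(2*o)))*T = (T/o)*T = T²/o)
(-144 + H(9, l(-4)))*(381 + c(-19)) = (-144 + 9²/(6 - 4))*(381 + (-7 - 1*(-19))) = (-144 + 81/2)*(381 + (-7 + 19)) = (-144 + 81*(½))*(381 + 12) = (-144 + 81/2)*393 = -207/2*393 = -81351/2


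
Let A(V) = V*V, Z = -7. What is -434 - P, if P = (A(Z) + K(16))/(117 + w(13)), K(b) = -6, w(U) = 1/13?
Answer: -661107/1522 ≈ -434.37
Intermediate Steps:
w(U) = 1/13
A(V) = V²
P = 559/1522 (P = ((-7)² - 6)/(117 + 1/13) = (49 - 6)/(1522/13) = 43*(13/1522) = 559/1522 ≈ 0.36728)
-434 - P = -434 - 1*559/1522 = -434 - 559/1522 = -661107/1522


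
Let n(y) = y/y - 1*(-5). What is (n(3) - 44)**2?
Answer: 1444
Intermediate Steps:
n(y) = 6 (n(y) = 1 + 5 = 6)
(n(3) - 44)**2 = (6 - 44)**2 = (-38)**2 = 1444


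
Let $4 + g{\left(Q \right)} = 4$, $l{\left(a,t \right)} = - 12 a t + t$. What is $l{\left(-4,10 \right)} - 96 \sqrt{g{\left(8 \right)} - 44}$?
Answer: $490 - 192 i \sqrt{11} \approx 490.0 - 636.79 i$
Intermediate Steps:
$l{\left(a,t \right)} = t - 12 a t$ ($l{\left(a,t \right)} = - 12 a t + t = t - 12 a t$)
$g{\left(Q \right)} = 0$ ($g{\left(Q \right)} = -4 + 4 = 0$)
$l{\left(-4,10 \right)} - 96 \sqrt{g{\left(8 \right)} - 44} = 10 \left(1 - -48\right) - 96 \sqrt{0 - 44} = 10 \left(1 + 48\right) - 96 \sqrt{-44} = 10 \cdot 49 - 96 \cdot 2 i \sqrt{11} = 490 - 192 i \sqrt{11}$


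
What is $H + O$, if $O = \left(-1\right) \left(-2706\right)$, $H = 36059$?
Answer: $38765$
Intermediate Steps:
$O = 2706$
$H + O = 36059 + 2706 = 38765$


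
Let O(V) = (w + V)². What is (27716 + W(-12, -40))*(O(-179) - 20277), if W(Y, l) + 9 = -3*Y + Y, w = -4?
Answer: 366381972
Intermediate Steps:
W(Y, l) = -9 - 2*Y (W(Y, l) = -9 + (-3*Y + Y) = -9 - 2*Y)
O(V) = (-4 + V)²
(27716 + W(-12, -40))*(O(-179) - 20277) = (27716 + (-9 - 2*(-12)))*((-4 - 179)² - 20277) = (27716 + (-9 + 24))*((-183)² - 20277) = (27716 + 15)*(33489 - 20277) = 27731*13212 = 366381972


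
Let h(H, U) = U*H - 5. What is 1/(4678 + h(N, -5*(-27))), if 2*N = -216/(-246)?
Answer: 41/194023 ≈ 0.00021132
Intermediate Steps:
N = 18/41 (N = (-216/(-246))/2 = (-216*(-1/246))/2 = (½)*(36/41) = 18/41 ≈ 0.43902)
h(H, U) = -5 + H*U (h(H, U) = H*U - 5 = -5 + H*U)
1/(4678 + h(N, -5*(-27))) = 1/(4678 + (-5 + 18*(-5*(-27))/41)) = 1/(4678 + (-5 + (18/41)*135)) = 1/(4678 + (-5 + 2430/41)) = 1/(4678 + 2225/41) = 1/(194023/41) = 41/194023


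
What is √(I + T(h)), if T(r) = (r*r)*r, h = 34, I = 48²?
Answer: 2*√10402 ≈ 203.98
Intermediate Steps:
I = 2304
T(r) = r³ (T(r) = r²*r = r³)
√(I + T(h)) = √(2304 + 34³) = √(2304 + 39304) = √41608 = 2*√10402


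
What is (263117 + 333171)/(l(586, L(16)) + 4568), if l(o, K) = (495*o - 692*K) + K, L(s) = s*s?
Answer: 298144/58871 ≈ 5.0644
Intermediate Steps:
L(s) = s²
l(o, K) = -691*K + 495*o (l(o, K) = (-692*K + 495*o) + K = -691*K + 495*o)
(263117 + 333171)/(l(586, L(16)) + 4568) = (263117 + 333171)/((-691*16² + 495*586) + 4568) = 596288/((-691*256 + 290070) + 4568) = 596288/((-176896 + 290070) + 4568) = 596288/(113174 + 4568) = 596288/117742 = 596288*(1/117742) = 298144/58871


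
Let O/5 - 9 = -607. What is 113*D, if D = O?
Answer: -337870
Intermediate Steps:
O = -2990 (O = 45 + 5*(-607) = 45 - 3035 = -2990)
D = -2990
113*D = 113*(-2990) = -337870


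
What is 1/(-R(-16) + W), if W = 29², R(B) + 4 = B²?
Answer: 1/589 ≈ 0.0016978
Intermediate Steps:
R(B) = -4 + B²
W = 841
1/(-R(-16) + W) = 1/(-(-4 + (-16)²) + 841) = 1/(-(-4 + 256) + 841) = 1/(-1*252 + 841) = 1/(-252 + 841) = 1/589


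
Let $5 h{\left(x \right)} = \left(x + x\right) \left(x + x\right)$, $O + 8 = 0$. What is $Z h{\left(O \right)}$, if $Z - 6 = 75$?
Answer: $\frac{20736}{5} \approx 4147.2$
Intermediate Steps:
$Z = 81$ ($Z = 6 + 75 = 81$)
$O = -8$ ($O = -8 + 0 = -8$)
$h{\left(x \right)} = \frac{4 x^{2}}{5}$ ($h{\left(x \right)} = \frac{\left(x + x\right) \left(x + x\right)}{5} = \frac{2 x 2 x}{5} = \frac{4 x^{2}}{5}$)
$Z h{\left(O \right)} = 81 \frac{4 \left(-8\right)^{2}}{5} = 81 \cdot \frac{4}{5} \cdot 64 = 81 \cdot \frac{256}{5} = \frac{20736}{5}$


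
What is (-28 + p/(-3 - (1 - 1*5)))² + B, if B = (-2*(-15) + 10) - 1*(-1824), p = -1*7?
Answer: 3089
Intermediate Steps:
p = -7
B = 1864 (B = (30 + 10) + 1824 = 40 + 1824 = 1864)
(-28 + p/(-3 - (1 - 1*5)))² + B = (-28 - 7/(-3 - (1 - 1*5)))² + 1864 = (-28 - 7/(-3 - (1 - 5)))² + 1864 = (-28 - 7/(-3 - 1*(-4)))² + 1864 = (-28 - 7/(-3 + 4))² + 1864 = (-28 - 7/1)² + 1864 = (-28 - 7*1)² + 1864 = (-28 - 7)² + 1864 = (-35)² + 1864 = 1225 + 1864 = 3089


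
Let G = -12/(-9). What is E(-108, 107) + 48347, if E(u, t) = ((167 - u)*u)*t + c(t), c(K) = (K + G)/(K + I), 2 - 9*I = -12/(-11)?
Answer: -33182639734/10603 ≈ -3.1296e+6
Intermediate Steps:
I = 10/99 (I = 2/9 - (-4)/(3*(-11)) = 2/9 - (-4)*(-1)/(3*11) = 2/9 - 1/9*12/11 = 2/9 - 4/33 = 10/99 ≈ 0.10101)
G = 4/3 (G = -12*(-1/9) = 4/3 ≈ 1.3333)
c(K) = (4/3 + K)/(10/99 + K) (c(K) = (K + 4/3)/(K + 10/99) = (4/3 + K)/(10/99 + K))
E(u, t) = 33*(4 + 3*t)/(10 + 99*t) + t*u*(167 - u) (E(u, t) = ((167 - u)*u)*t + 33*(4 + 3*t)/(10 + 99*t) = (u*(167 - u))*t + 33*(4 + 3*t)/(10 + 99*t) = t*u*(167 - u) + 33*(4 + 3*t)/(10 + 99*t) = 33*(4 + 3*t)/(10 + 99*t) + t*u*(167 - u))
E(-108, 107) + 48347 = (132 + 99*107 + 107*(-108)*(10 + 99*107)*(167 - 1*(-108)))/(10 + 99*107) + 48347 = (132 + 10593 + 107*(-108)*(10 + 10593)*(167 + 108))/(10 + 10593) + 48347 = (132 + 10593 + 107*(-108)*10603*275)/10603 + 48347 = (132 + 10593 - 33695273700)/10603 + 48347 = (1/10603)*(-33695262975) + 48347 = -33695262975/10603 + 48347 = -33182639734/10603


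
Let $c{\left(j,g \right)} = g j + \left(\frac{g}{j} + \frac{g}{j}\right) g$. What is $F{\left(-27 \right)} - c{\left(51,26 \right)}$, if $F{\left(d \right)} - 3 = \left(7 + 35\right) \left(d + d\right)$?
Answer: $- \frac{184493}{51} \approx -3617.5$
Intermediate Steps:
$F{\left(d \right)} = 3 + 84 d$ ($F{\left(d \right)} = 3 + \left(7 + 35\right) \left(d + d\right) = 3 + 42 \cdot 2 d = 3 + 84 d$)
$c{\left(j,g \right)} = g j + \frac{2 g^{2}}{j}$ ($c{\left(j,g \right)} = g j + \frac{2 g}{j} g = g j + \frac{2 g^{2}}{j}$)
$F{\left(-27 \right)} - c{\left(51,26 \right)} = \left(3 + 84 \left(-27\right)\right) - \frac{26 \left(51^{2} + 2 \cdot 26\right)}{51} = \left(3 - 2268\right) - 26 \cdot \frac{1}{51} \left(2601 + 52\right) = -2265 - 26 \cdot \frac{1}{51} \cdot 2653 = -2265 - \frac{68978}{51} = - \frac{184493}{51}$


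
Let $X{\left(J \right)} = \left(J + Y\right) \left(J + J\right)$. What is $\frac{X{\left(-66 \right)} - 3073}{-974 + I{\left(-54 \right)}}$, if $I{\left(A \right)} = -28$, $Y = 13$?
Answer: $- \frac{3923}{1002} \approx -3.9152$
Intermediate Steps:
$X{\left(J \right)} = 2 J \left(13 + J\right)$ ($X{\left(J \right)} = \left(J + 13\right) \left(J + J\right) = \left(13 + J\right) 2 J = 2 J \left(13 + J\right)$)
$\frac{X{\left(-66 \right)} - 3073}{-974 + I{\left(-54 \right)}} = \frac{2 \left(-66\right) \left(13 - 66\right) - 3073}{-974 - 28} = \frac{2 \left(-66\right) \left(-53\right) - 3073}{-1002} = \left(6996 - 3073\right) \left(- \frac{1}{1002}\right) = 3923 \left(- \frac{1}{1002}\right) = - \frac{3923}{1002}$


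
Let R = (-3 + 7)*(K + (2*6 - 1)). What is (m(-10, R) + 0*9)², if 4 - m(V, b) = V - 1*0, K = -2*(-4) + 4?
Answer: 196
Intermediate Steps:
K = 12 (K = 8 + 4 = 12)
R = 92 (R = (-3 + 7)*(12 + (2*6 - 1)) = 4*(12 + (12 - 1)) = 4*(12 + 11) = 4*23 = 92)
m(V, b) = 4 - V (m(V, b) = 4 - (V - 1*0) = 4 - (V + 0) = 4 - V)
(m(-10, R) + 0*9)² = ((4 - 1*(-10)) + 0*9)² = ((4 + 10) + 0)² = (14 + 0)² = 14² = 196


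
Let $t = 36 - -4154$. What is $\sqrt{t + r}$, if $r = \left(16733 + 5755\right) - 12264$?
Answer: $\sqrt{14414} \approx 120.06$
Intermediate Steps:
$r = 10224$ ($r = 22488 - 12264 = 10224$)
$t = 4190$ ($t = 36 + 4154 = 4190$)
$\sqrt{t + r} = \sqrt{4190 + 10224} = \sqrt{14414}$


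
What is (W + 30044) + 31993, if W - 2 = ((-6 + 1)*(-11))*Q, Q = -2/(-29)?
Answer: 1799241/29 ≈ 62043.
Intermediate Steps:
Q = 2/29 (Q = -2*(-1/29) = 2/29 ≈ 0.068966)
W = 168/29 (W = 2 + ((-6 + 1)*(-11))*(2/29) = 2 - 5*(-11)*(2/29) = 2 + 55*(2/29) = 2 + 110/29 = 168/29 ≈ 5.7931)
(W + 30044) + 31993 = (168/29 + 30044) + 31993 = 871444/29 + 31993 = 1799241/29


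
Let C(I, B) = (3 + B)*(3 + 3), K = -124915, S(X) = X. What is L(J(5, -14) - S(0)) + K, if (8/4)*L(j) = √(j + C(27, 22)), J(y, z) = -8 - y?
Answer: -124915 + √137/2 ≈ -1.2491e+5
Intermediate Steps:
C(I, B) = 18 + 6*B (C(I, B) = (3 + B)*6 = 18 + 6*B)
L(j) = √(150 + j)/2 (L(j) = √(j + (18 + 6*22))/2 = √(j + (18 + 132))/2 = √(j + 150)/2 = √(150 + j)/2)
L(J(5, -14) - S(0)) + K = √(150 + ((-8 - 1*5) - 1*0))/2 - 124915 = √(150 + ((-8 - 5) + 0))/2 - 124915 = √(150 + (-13 + 0))/2 - 124915 = √(150 - 13)/2 - 124915 = √137/2 - 124915 = -124915 + √137/2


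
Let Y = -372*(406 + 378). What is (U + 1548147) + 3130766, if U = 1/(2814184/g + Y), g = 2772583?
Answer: 3783441446746511217/808615472600 ≈ 4.6789e+6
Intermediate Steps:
Y = -291648 (Y = -372*784 = -291648)
U = -2772583/808615472600 (U = 1/(2814184/2772583 - 291648) = 1/(-808615472600/2772583) = -2772583/808615472600 ≈ -3.4288e-6)
(U + 1548147) + 3130766 = (-2772583/808615472600 + 1548147) + 3130766 = 1251855618056499617/808615472600 + 3130766 = 3783441446746511217/808615472600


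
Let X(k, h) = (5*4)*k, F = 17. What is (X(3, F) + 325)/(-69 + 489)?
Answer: 11/12 ≈ 0.91667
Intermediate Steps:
X(k, h) = 20*k
(X(3, F) + 325)/(-69 + 489) = (20*3 + 325)/(-69 + 489) = (60 + 325)/420 = 385*(1/420) = 11/12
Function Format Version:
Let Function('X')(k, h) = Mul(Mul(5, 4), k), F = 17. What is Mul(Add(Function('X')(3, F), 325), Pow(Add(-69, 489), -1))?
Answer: Rational(11, 12) ≈ 0.91667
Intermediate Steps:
Function('X')(k, h) = Mul(20, k)
Mul(Add(Function('X')(3, F), 325), Pow(Add(-69, 489), -1)) = Mul(Add(Mul(20, 3), 325), Pow(Add(-69, 489), -1)) = Mul(Add(60, 325), Pow(420, -1)) = Mul(385, Rational(1, 420)) = Rational(11, 12)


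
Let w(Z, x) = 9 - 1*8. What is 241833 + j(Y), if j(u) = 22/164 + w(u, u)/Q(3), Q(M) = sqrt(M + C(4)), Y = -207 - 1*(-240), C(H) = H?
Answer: 19830317/82 + sqrt(7)/7 ≈ 2.4183e+5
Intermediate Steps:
w(Z, x) = 1 (w(Z, x) = 9 - 8 = 1)
Y = 33 (Y = -207 + 240 = 33)
Q(M) = sqrt(4 + M) (Q(M) = sqrt(M + 4) = sqrt(4 + M))
j(u) = 11/82 + sqrt(7)/7 (j(u) = 22/164 + 1/sqrt(4 + 3) = 22*(1/164) + 1/sqrt(7) = 11/82 + 1*(sqrt(7)/7) = 11/82 + sqrt(7)/7)
241833 + j(Y) = 241833 + (11/82 + sqrt(7)/7) = 19830317/82 + sqrt(7)/7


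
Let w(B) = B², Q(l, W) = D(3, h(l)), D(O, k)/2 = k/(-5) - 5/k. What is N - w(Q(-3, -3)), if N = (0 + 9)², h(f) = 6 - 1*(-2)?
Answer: 24479/400 ≈ 61.198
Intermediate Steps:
h(f) = 8 (h(f) = 6 + 2 = 8)
D(O, k) = -10/k - 2*k/5 (D(O, k) = 2*(k/(-5) - 5/k) = 2*(k*(-⅕) - 5/k) = 2*(-k/5 - 5/k) = 2*(-5/k - k/5) = -10/k - 2*k/5)
Q(l, W) = -89/20 (Q(l, W) = -10/8 - ⅖*8 = -10*⅛ - 16/5 = -5/4 - 16/5 = -89/20)
N = 81 (N = 9² = 81)
N - w(Q(-3, -3)) = 81 - (-89/20)² = 81 - 1*7921/400 = 81 - 7921/400 = 24479/400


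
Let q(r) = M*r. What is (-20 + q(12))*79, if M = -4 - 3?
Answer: -8216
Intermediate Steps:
M = -7
q(r) = -7*r
(-20 + q(12))*79 = (-20 - 7*12)*79 = (-20 - 84)*79 = -104*79 = -8216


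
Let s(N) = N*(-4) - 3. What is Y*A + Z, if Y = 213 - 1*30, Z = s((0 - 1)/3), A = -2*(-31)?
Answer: 34033/3 ≈ 11344.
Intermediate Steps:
A = 62
s(N) = -3 - 4*N (s(N) = -4*N - 3 = -3 - 4*N)
Z = -5/3 (Z = -3 - 4*(0 - 1)/3 = -3 - 4*(-1)/3 = -3 - 4*(-⅓) = -3 + 4/3 = -5/3 ≈ -1.6667)
Y = 183 (Y = 213 - 30 = 183)
Y*A + Z = 183*62 - 5/3 = 11346 - 5/3 = 34033/3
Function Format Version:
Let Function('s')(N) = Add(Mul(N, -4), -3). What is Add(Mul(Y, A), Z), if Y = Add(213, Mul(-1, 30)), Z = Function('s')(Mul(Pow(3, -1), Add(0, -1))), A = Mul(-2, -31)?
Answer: Rational(34033, 3) ≈ 11344.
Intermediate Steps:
A = 62
Function('s')(N) = Add(-3, Mul(-4, N)) (Function('s')(N) = Add(Mul(-4, N), -3) = Add(-3, Mul(-4, N)))
Z = Rational(-5, 3) (Z = Add(-3, Mul(-4, Mul(Pow(3, -1), Add(0, -1)))) = Add(-3, Mul(-4, Mul(Rational(1, 3), -1))) = Add(-3, Mul(-4, Rational(-1, 3))) = Add(-3, Rational(4, 3)) = Rational(-5, 3) ≈ -1.6667)
Y = 183 (Y = Add(213, -30) = 183)
Add(Mul(Y, A), Z) = Add(Mul(183, 62), Rational(-5, 3)) = Add(11346, Rational(-5, 3)) = Rational(34033, 3)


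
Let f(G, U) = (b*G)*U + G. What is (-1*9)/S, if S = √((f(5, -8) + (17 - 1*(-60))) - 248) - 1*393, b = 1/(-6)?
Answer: 10611/463825 + 9*I*√1434/463825 ≈ 0.022877 + 0.00073479*I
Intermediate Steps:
b = -⅙ ≈ -0.16667
f(G, U) = G - G*U/6 (f(G, U) = (-G/6)*U + G = -G*U/6 + G = G - G*U/6)
S = -393 + I*√1434/3 (S = √(((⅙)*5*(6 - 1*(-8)) + (17 - 1*(-60))) - 248) - 1*393 = √(((⅙)*5*(6 + 8) + (17 + 60)) - 248) - 393 = √(((⅙)*5*14 + 77) - 248) - 393 = √((35/3 + 77) - 248) - 393 = √(266/3 - 248) - 393 = √(-478/3) - 393 = I*√1434/3 - 393 = -393 + I*√1434/3 ≈ -393.0 + 12.623*I)
(-1*9)/S = (-1*9)/(-393 + I*√1434/3) = -9/(-393 + I*√1434/3)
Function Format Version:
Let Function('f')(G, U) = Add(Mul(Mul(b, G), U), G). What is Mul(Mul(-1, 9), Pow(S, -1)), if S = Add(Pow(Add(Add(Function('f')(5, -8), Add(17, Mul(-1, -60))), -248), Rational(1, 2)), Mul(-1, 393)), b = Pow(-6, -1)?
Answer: Add(Rational(10611, 463825), Mul(Rational(9, 463825), I, Pow(1434, Rational(1, 2)))) ≈ Add(0.022877, Mul(0.00073479, I))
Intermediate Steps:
b = Rational(-1, 6) ≈ -0.16667
Function('f')(G, U) = Add(G, Mul(Rational(-1, 6), G, U)) (Function('f')(G, U) = Add(Mul(Mul(Rational(-1, 6), G), U), G) = Add(Mul(Rational(-1, 6), G, U), G) = Add(G, Mul(Rational(-1, 6), G, U)))
S = Add(-393, Mul(Rational(1, 3), I, Pow(1434, Rational(1, 2)))) (S = Add(Pow(Add(Add(Mul(Rational(1, 6), 5, Add(6, Mul(-1, -8))), Add(17, Mul(-1, -60))), -248), Rational(1, 2)), Mul(-1, 393)) = Add(Pow(Add(Add(Mul(Rational(1, 6), 5, Add(6, 8)), Add(17, 60)), -248), Rational(1, 2)), -393) = Add(Pow(Add(Add(Mul(Rational(1, 6), 5, 14), 77), -248), Rational(1, 2)), -393) = Add(Pow(Add(Add(Rational(35, 3), 77), -248), Rational(1, 2)), -393) = Add(Pow(Add(Rational(266, 3), -248), Rational(1, 2)), -393) = Add(Pow(Rational(-478, 3), Rational(1, 2)), -393) = Add(Mul(Rational(1, 3), I, Pow(1434, Rational(1, 2))), -393) = Add(-393, Mul(Rational(1, 3), I, Pow(1434, Rational(1, 2)))) ≈ Add(-393.00, Mul(12.623, I)))
Mul(Mul(-1, 9), Pow(S, -1)) = Mul(Mul(-1, 9), Pow(Add(-393, Mul(Rational(1, 3), I, Pow(1434, Rational(1, 2)))), -1)) = Mul(-9, Pow(Add(-393, Mul(Rational(1, 3), I, Pow(1434, Rational(1, 2)))), -1))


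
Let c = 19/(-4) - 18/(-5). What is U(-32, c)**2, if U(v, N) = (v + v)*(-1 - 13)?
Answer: 802816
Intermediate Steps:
c = -23/20 (c = 19*(-1/4) - 18*(-1/5) = -19/4 + 18/5 = -23/20 ≈ -1.1500)
U(v, N) = -28*v (U(v, N) = (2*v)*(-14) = -28*v)
U(-32, c)**2 = (-28*(-32))**2 = 896**2 = 802816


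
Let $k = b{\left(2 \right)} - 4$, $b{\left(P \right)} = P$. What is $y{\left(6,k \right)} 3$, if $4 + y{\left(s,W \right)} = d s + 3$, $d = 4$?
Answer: $69$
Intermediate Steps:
$k = -2$ ($k = 2 - 4 = -2$)
$y{\left(s,W \right)} = -1 + 4 s$ ($y{\left(s,W \right)} = -4 + \left(4 s + 3\right) = -4 + \left(3 + 4 s\right) = -1 + 4 s$)
$y{\left(6,k \right)} 3 = \left(-1 + 4 \cdot 6\right) 3 = \left(-1 + 24\right) 3 = 23 \cdot 3 = 69$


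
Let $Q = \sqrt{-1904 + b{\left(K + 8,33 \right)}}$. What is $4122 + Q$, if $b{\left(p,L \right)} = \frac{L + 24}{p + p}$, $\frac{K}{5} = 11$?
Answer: $4122 + \frac{i \sqrt{3357858}}{42} \approx 4122.0 + 43.63 i$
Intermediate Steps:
$K = 55$ ($K = 5 \cdot 11 = 55$)
$b{\left(p,L \right)} = \frac{24 + L}{2 p}$
$Q = \frac{i \sqrt{3357858}}{42}$ ($Q = \sqrt{-1904 + \frac{24 + 33}{2 \left(55 + 8\right)}} = \sqrt{-1904 + \frac{1}{2} \cdot \frac{1}{63} \cdot 57} = \sqrt{-1904 + \frac{19}{42}} = \sqrt{- \frac{79949}{42}} = \frac{i \sqrt{3357858}}{42} \approx 43.63 i$)
$4122 + Q = 4122 + \frac{i \sqrt{3357858}}{42}$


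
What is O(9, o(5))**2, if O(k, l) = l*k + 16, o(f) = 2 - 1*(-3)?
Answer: 3721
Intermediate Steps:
o(f) = 5 (o(f) = 2 + 3 = 5)
O(k, l) = 16 + k*l (O(k, l) = k*l + 16 = 16 + k*l)
O(9, o(5))**2 = (16 + 9*5)**2 = (16 + 45)**2 = 61**2 = 3721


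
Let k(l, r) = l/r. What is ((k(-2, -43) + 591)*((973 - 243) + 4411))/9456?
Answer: 130658515/406608 ≈ 321.34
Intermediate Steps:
((k(-2, -43) + 591)*((973 - 243) + 4411))/9456 = ((-2/(-43) + 591)*((973 - 243) + 4411))/9456 = ((-2*(-1/43) + 591)*(730 + 4411))*(1/9456) = ((2/43 + 591)*5141)*(1/9456) = ((25415/43)*5141)*(1/9456) = (130658515/43)*(1/9456) = 130658515/406608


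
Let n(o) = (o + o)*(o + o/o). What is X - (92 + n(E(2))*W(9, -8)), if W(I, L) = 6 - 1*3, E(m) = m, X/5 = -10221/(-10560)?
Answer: -86705/704 ≈ -123.16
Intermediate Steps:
X = 3407/704 (X = 5*(-10221/(-10560)) = 5*(-10221*(-1/10560)) = 5*(3407/3520) = 3407/704 ≈ 4.8395)
W(I, L) = 3 (W(I, L) = 6 - 3 = 3)
n(o) = 2*o*(1 + o) (n(o) = (2*o)*(o + 1) = (2*o)*(1 + o) = 2*o*(1 + o))
X - (92 + n(E(2))*W(9, -8)) = 3407/704 - (92 + (2*2*(1 + 2))*3) = 3407/704 - (92 + (2*2*3)*3) = 3407/704 - (92 + 12*3) = 3407/704 - (92 + 36) = 3407/704 - 1*128 = 3407/704 - 128 = -86705/704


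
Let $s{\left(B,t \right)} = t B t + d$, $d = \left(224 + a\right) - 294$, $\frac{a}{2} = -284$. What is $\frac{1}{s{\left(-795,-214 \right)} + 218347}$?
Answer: $- \frac{1}{36190111} \approx -2.7632 \cdot 10^{-8}$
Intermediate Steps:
$a = -568$ ($a = 2 \left(-284\right) = -568$)
$d = -638$ ($d = \left(224 - 568\right) - 294 = -344 - 294 = -638$)
$s{\left(B,t \right)} = -638 + B t^{2}$ ($s{\left(B,t \right)} = t B t - 638 = B t t - 638 = B t^{2} - 638 = -638 + B t^{2}$)
$\frac{1}{s{\left(-795,-214 \right)} + 218347} = \frac{1}{\left(-638 - 795 \left(-214\right)^{2}\right) + 218347} = \frac{1}{\left(-638 - 36407820\right) + 218347} = \frac{1}{-36408458 + 218347} = \frac{1}{-36190111} = - \frac{1}{36190111}$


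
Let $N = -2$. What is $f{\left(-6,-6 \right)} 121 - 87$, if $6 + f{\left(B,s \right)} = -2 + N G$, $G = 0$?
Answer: $-1055$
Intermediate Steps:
$f{\left(B,s \right)} = -8$ ($f{\left(B,s \right)} = -6 - 2 = -8$)
$f{\left(-6,-6 \right)} 121 - 87 = \left(-8\right) 121 - 87 = -968 - 87 = -1055$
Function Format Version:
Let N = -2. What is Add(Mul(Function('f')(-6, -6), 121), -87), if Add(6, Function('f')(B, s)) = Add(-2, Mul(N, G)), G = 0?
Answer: -1055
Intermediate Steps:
Function('f')(B, s) = -8 (Function('f')(B, s) = Add(-6, Add(-2, Mul(-2, 0))) = Add(-6, Add(-2, 0)) = Add(-6, -2) = -8)
Add(Mul(Function('f')(-6, -6), 121), -87) = Add(Mul(-8, 121), -87) = Add(-968, -87) = -1055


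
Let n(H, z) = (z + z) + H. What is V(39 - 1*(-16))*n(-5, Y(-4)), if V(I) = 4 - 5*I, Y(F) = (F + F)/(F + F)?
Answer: 813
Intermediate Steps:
Y(F) = 1 (Y(F) = (2*F)/((2*F)) = (2*F)*(1/(2*F)) = 1)
n(H, z) = H + 2*z (n(H, z) = 2*z + H = H + 2*z)
V(39 - 1*(-16))*n(-5, Y(-4)) = (4 - 5*(39 - 1*(-16)))*(-5 + 2*1) = (4 - 5*(39 + 16))*(-5 + 2) = (4 - 5*55)*(-3) = (4 - 275)*(-3) = -271*(-3) = 813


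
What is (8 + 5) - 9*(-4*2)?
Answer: 85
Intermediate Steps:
(8 + 5) - 9*(-4*2) = 13 - (-72) = 13 - 9*(-8) = 13 + 72 = 85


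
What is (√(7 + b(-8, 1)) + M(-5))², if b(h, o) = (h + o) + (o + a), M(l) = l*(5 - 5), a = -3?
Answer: -2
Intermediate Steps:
M(l) = 0 (M(l) = l*0 = 0)
b(h, o) = -3 + h + 2*o (b(h, o) = (h + o) + (o - 3) = (h + o) + (-3 + o) = -3 + h + 2*o)
(√(7 + b(-8, 1)) + M(-5))² = (√(7 + (-3 - 8 + 2*1)) + 0)² = (√(7 + (-3 - 8 + 2)) + 0)² = (√(7 - 9) + 0)² = (√(-2) + 0)² = (I*√2 + 0)² = (I*√2)² = -2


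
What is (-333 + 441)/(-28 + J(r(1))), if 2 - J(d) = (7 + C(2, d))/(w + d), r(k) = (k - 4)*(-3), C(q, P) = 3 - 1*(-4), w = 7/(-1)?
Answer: -36/11 ≈ -3.2727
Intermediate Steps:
w = -7 (w = 7*(-1) = -7)
C(q, P) = 7 (C(q, P) = 3 + 4 = 7)
r(k) = 12 - 3*k (r(k) = (-4 + k)*(-3) = 12 - 3*k)
J(d) = 2 - 14/(-7 + d) (J(d) = 2 - (7 + 7)/(-7 + d) = 2 - 14/(-7 + d))
(-333 + 441)/(-28 + J(r(1))) = (-333 + 441)/(-28 + 2*(-14 + (12 - 3*1))/(-7 + (12 - 3*1))) = 108/(-28 + 2*(-14 + (12 - 3))/(-7 + (12 - 3))) = 108/(-28 + 2*(-14 + 9)/(-7 + 9)) = 108/(-28 + 2*(-5)/2) = 108/(-28 + 2*(½)*(-5)) = 108/(-28 - 5) = 108/(-33) = 108*(-1/33) = -36/11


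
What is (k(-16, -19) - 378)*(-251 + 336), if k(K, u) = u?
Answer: -33745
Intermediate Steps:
(k(-16, -19) - 378)*(-251 + 336) = (-19 - 378)*(-251 + 336) = -397*85 = -33745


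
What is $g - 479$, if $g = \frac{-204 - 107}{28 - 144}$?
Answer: $- \frac{55253}{116} \approx -476.32$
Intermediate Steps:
$g = \frac{311}{116}$ ($g = - \frac{311}{-116} = \left(-311\right) \left(- \frac{1}{116}\right) = \frac{311}{116} \approx 2.681$)
$g - 479 = \frac{311}{116} - 479 = - \frac{55253}{116}$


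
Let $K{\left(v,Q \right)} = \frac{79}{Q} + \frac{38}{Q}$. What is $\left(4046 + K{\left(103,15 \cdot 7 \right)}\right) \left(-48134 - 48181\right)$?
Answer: $- \frac{2728584687}{7} \approx -3.898 \cdot 10^{8}$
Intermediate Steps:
$K{\left(v,Q \right)} = \frac{117}{Q}$
$\left(4046 + K{\left(103,15 \cdot 7 \right)}\right) \left(-48134 - 48181\right) = \left(4046 + \frac{117}{15 \cdot 7}\right) \left(-48134 - 48181\right) = \left(4046 + \frac{117}{105}\right) \left(-96315\right) = \left(4046 + 117 \cdot \frac{1}{105}\right) \left(-96315\right) = \left(4046 + \frac{39}{35}\right) \left(-96315\right) = \frac{141649}{35} \left(-96315\right) = - \frac{2728584687}{7}$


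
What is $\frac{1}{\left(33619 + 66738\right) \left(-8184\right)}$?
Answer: $- \frac{1}{821321688} \approx -1.2176 \cdot 10^{-9}$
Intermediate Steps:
$\frac{1}{\left(33619 + 66738\right) \left(-8184\right)} = \frac{1}{100357} \left(- \frac{1}{8184}\right) = - \frac{1}{821321688}$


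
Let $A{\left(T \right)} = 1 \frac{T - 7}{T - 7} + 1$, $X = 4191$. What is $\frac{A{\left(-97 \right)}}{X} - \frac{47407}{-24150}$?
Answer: $\frac{66243679}{33737550} \approx 1.9635$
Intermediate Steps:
$A{\left(T \right)} = 2$ ($A{\left(T \right)} = 1 \frac{-7 + T}{-7 + T} + 1 = 1 \cdot 1 + 1 = 1 + 1 = 2$)
$\frac{A{\left(-97 \right)}}{X} - \frac{47407}{-24150} = \frac{2}{4191} - \frac{47407}{-24150} = 2 \cdot \frac{1}{4191} - - \frac{47407}{24150} = \frac{2}{4191} + \frac{47407}{24150} = \frac{66243679}{33737550}$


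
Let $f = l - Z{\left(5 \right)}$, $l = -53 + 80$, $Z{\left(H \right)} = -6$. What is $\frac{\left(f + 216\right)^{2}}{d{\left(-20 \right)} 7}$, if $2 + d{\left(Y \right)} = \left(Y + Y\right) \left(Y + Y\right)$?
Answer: $\frac{62001}{11186} \approx 5.5427$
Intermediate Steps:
$d{\left(Y \right)} = -2 + 4 Y^{2}$ ($d{\left(Y \right)} = -2 + \left(Y + Y\right) \left(Y + Y\right) = -2 + 2 Y 2 Y = -2 + 4 Y^{2}$)
$l = 27$
$f = 33$ ($f = 27 - -6 = 27 + 6 = 33$)
$\frac{\left(f + 216\right)^{2}}{d{\left(-20 \right)} 7} = \frac{\left(33 + 216\right)^{2}}{\left(-2 + 4 \left(-20\right)^{2}\right) 7} = \frac{249^{2}}{\left(-2 + 4 \cdot 400\right) 7} = \frac{62001}{\left(-2 + 1600\right) 7} = \frac{62001}{1598 \cdot 7} = \frac{62001}{11186}$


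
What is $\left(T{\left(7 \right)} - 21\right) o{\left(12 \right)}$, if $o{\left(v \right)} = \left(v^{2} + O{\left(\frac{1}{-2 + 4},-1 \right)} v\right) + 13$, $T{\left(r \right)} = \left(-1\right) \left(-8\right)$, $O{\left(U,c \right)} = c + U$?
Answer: $-1963$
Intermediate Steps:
$O{\left(U,c \right)} = U + c$
$T{\left(r \right)} = 8$
$o{\left(v \right)} = 13 + v^{2} - \frac{v}{2}$ ($o{\left(v \right)} = \left(v^{2} + \left(\frac{1}{-2 + 4} - 1\right) v\right) + 13 = \left(v^{2} + \left(\frac{1}{2} - 1\right) v\right) + 13 = \left(v^{2} - \frac{v}{2}\right) + 13 = 13 + v^{2} - \frac{v}{2}$)
$\left(T{\left(7 \right)} - 21\right) o{\left(12 \right)} = \left(8 - 21\right) \left(13 + 12^{2} - 6\right) = - 13 \left(13 + 144 - 6\right) = \left(-13\right) 151 = -1963$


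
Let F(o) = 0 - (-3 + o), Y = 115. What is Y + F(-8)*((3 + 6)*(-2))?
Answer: -83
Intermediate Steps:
F(o) = 3 - o (F(o) = 0 + (3 - o) = 3 - o)
Y + F(-8)*((3 + 6)*(-2)) = 115 + (3 - 1*(-8))*((3 + 6)*(-2)) = 115 + (3 + 8)*(9*(-2)) = 115 + 11*(-18) = 115 - 198 = -83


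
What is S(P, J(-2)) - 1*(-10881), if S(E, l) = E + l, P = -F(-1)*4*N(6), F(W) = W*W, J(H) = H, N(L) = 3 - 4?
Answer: 10883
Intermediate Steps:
N(L) = -1
F(W) = W²
P = 4 (P = -(-1)²*4*(-1) = -1*4*(-1) = -4*(-1) = -1*(-4) = 4)
S(P, J(-2)) - 1*(-10881) = (4 - 2) - 1*(-10881) = 2 + 10881 = 10883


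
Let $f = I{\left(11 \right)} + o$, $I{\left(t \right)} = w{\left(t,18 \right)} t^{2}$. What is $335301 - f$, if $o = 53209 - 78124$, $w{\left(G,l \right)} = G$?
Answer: $358885$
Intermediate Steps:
$o = -24915$
$I{\left(t \right)} = t^{3}$ ($I{\left(t \right)} = t t^{2} = t^{3}$)
$f = -23584$ ($f = 11^{3} - 24915 = 1331 - 24915 = -23584$)
$335301 - f = 335301 - -23584 = 335301 + 23584 = 358885$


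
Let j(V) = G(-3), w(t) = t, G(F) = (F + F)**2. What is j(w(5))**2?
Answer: 1296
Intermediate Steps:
G(F) = 4*F**2 (G(F) = (2*F)**2 = 4*F**2)
j(V) = 36 (j(V) = 4*(-3)**2 = 4*9 = 36)
j(w(5))**2 = 36**2 = 1296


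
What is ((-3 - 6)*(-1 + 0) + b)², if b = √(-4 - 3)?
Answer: (9 + I*√7)² ≈ 74.0 + 47.624*I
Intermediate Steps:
b = I*√7 (b = √(-7) = I*√7 ≈ 2.6458*I)
((-3 - 6)*(-1 + 0) + b)² = ((-3 - 6)*(-1 + 0) + I*√7)² = (-9*(-1) + I*√7)² = (9 + I*√7)²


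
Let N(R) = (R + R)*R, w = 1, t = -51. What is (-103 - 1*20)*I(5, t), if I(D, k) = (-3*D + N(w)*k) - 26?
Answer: 17589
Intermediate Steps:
N(R) = 2*R**2 (N(R) = (2*R)*R = 2*R**2)
I(D, k) = -26 - 3*D + 2*k (I(D, k) = (-3*D + (2*1**2)*k) - 26 = (-3*D + (2*1)*k) - 26 = (-3*D + 2*k) - 26 = -26 - 3*D + 2*k)
(-103 - 1*20)*I(5, t) = (-103 - 1*20)*(-26 - 3*5 + 2*(-51)) = (-103 - 20)*(-26 - 15 - 102) = -123*(-143) = 17589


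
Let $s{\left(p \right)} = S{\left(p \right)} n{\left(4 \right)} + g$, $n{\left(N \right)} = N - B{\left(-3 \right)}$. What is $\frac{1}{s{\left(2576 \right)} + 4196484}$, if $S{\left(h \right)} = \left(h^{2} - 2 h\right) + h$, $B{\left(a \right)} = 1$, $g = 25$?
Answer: $\frac{1}{24096109} \approx 4.15 \cdot 10^{-8}$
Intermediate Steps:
$n{\left(N \right)} = -1 + N$ ($n{\left(N \right)} = N - 1 = -1 + N$)
$S{\left(h \right)} = h^{2} - h$
$s{\left(p \right)} = 25 + 3 p \left(-1 + p\right)$ ($s{\left(p \right)} = p \left(-1 + p\right) \left(-1 + 4\right) + 25 = p \left(-1 + p\right) 3 + 25 = 3 p \left(-1 + p\right) + 25 = 25 + 3 p \left(-1 + p\right)$)
$\frac{1}{s{\left(2576 \right)} + 4196484} = \frac{1}{\left(25 + 3 \cdot 2576 \left(-1 + 2576\right)\right) + 4196484} = \frac{1}{\left(25 + 3 \cdot 2576 \cdot 2575\right) + 4196484} = \frac{1}{\left(25 + 19899600\right) + 4196484} = \frac{1}{19899625 + 4196484} = \frac{1}{24096109}$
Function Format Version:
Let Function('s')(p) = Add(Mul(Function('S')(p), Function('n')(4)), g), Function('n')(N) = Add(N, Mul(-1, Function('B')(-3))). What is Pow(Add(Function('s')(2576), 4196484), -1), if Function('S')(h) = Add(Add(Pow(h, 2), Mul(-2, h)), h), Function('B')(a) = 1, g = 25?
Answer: Rational(1, 24096109) ≈ 4.1500e-8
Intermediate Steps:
Function('n')(N) = Add(-1, N) (Function('n')(N) = Add(N, Mul(-1, 1)) = Add(N, -1) = Add(-1, N))
Function('S')(h) = Add(Pow(h, 2), Mul(-1, h))
Function('s')(p) = Add(25, Mul(3, p, Add(-1, p))) (Function('s')(p) = Add(Mul(Mul(p, Add(-1, p)), Add(-1, 4)), 25) = Add(Mul(Mul(p, Add(-1, p)), 3), 25) = Add(Mul(3, p, Add(-1, p)), 25) = Add(25, Mul(3, p, Add(-1, p))))
Pow(Add(Function('s')(2576), 4196484), -1) = Pow(Add(Add(25, Mul(3, 2576, Add(-1, 2576))), 4196484), -1) = Pow(Add(Add(25, Mul(3, 2576, 2575)), 4196484), -1) = Pow(Add(Add(25, 19899600), 4196484), -1) = Pow(Add(19899625, 4196484), -1) = Pow(24096109, -1) = Rational(1, 24096109)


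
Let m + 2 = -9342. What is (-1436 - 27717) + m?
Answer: -38497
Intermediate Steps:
m = -9344 (m = -2 - 9342 = -9344)
(-1436 - 27717) + m = (-1436 - 27717) - 9344 = -29153 - 9344 = -38497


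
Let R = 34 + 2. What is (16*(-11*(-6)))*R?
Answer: 38016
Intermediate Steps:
R = 36
(16*(-11*(-6)))*R = (16*(-11*(-6)))*36 = (16*66)*36 = 1056*36 = 38016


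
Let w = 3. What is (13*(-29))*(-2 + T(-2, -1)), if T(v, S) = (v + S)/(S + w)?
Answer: 2639/2 ≈ 1319.5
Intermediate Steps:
T(v, S) = (S + v)/(3 + S) (T(v, S) = (v + S)/(S + 3) = (S + v)/(3 + S))
(13*(-29))*(-2 + T(-2, -1)) = (13*(-29))*(-2 + (-1 - 2)/(3 - 1)) = -377*(-2 - 3/2) = -377*(-7/2) = 2639/2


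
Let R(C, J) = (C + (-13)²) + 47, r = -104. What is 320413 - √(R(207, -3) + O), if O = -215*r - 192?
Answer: 320413 - √22591 ≈ 3.2026e+5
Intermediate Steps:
R(C, J) = 216 + C (R(C, J) = (C + 169) + 47 = (169 + C) + 47 = 216 + C)
O = 22168 (O = -215*(-104) - 192 = 22360 - 192 = 22168)
320413 - √(R(207, -3) + O) = 320413 - √((216 + 207) + 22168) = 320413 - √(423 + 22168) = 320413 - √22591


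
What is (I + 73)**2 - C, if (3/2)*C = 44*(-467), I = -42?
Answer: 43979/3 ≈ 14660.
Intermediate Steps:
C = -41096/3 (C = 2*(44*(-467))/3 = (2/3)*(-20548) = -41096/3 ≈ -13699.)
(I + 73)**2 - C = (-42 + 73)**2 - 1*(-41096/3) = 31**2 + 41096/3 = 961 + 41096/3 = 43979/3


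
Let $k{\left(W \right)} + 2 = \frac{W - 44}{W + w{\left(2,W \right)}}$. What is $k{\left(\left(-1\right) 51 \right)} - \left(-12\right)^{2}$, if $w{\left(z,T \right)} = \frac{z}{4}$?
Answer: $- \frac{14556}{101} \approx -144.12$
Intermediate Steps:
$w{\left(z,T \right)} = \frac{z}{4}$ ($w{\left(z,T \right)} = z \frac{1}{4} = \frac{z}{4}$)
$k{\left(W \right)} = -2 + \frac{-44 + W}{\frac{1}{2} + W}$ ($k{\left(W \right)} = -2 + \frac{W - 44}{W + \frac{1}{4} \cdot 2} = -2 + \frac{-44 + W}{W + \frac{1}{2}} = -2 + \frac{-44 + W}{\frac{1}{2} + W}$)
$k{\left(\left(-1\right) 51 \right)} - \left(-12\right)^{2} = \frac{2 \left(-45 - \left(-1\right) 51\right)}{1 + 2 \left(\left(-1\right) 51\right)} - \left(-12\right)^{2} = \frac{2 \left(-45 - -51\right)}{1 + 2 \left(-51\right)} - 144 = \frac{2 \left(-45 + 51\right)}{1 - 102} - 144 = 2 \frac{1}{-101} \cdot 6 - 144 = 2 \left(- \frac{1}{101}\right) 6 - 144 = - \frac{12}{101} - 144 = - \frac{14556}{101}$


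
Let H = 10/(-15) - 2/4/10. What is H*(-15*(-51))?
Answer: -2193/4 ≈ -548.25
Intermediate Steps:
H = -43/60 (H = 10*(-1/15) - 2*1/4*(1/10) = -2/3 - 1/2*1/10 = -2/3 - 1/20 = -43/60 ≈ -0.71667)
H*(-15*(-51)) = -(-43)*(-51)/4 = -43/60*765 = -2193/4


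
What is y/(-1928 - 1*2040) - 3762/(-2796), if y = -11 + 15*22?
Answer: 1169641/924544 ≈ 1.2651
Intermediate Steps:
y = 319 (y = -11 + 330 = 319)
y/(-1928 - 1*2040) - 3762/(-2796) = 319/(-1928 - 1*2040) - 3762/(-2796) = 319/(-1928 - 2040) - 3762*(-1/2796) = 319/(-3968) + 627/466 = 319*(-1/3968) + 627/466 = -319/3968 + 627/466 = 1169641/924544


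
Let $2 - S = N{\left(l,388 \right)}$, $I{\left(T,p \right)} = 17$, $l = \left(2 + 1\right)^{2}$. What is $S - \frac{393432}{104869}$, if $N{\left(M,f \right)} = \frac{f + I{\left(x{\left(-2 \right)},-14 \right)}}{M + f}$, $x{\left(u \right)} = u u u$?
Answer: $- \frac{115398463}{41632993} \approx -2.7718$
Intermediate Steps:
$x{\left(u \right)} = u^{3}$ ($x{\left(u \right)} = u^{2} u = u^{3}$)
$l = 9$ ($l = 3^{2} = 9$)
$N{\left(M,f \right)} = \frac{17 + f}{M + f}$ ($N{\left(M,f \right)} = \frac{f + 17}{M + f} = \frac{17 + f}{M + f}$)
$S = \frac{389}{397}$ ($S = 2 - \frac{17 + 388}{9 + 388} = 2 - \frac{1}{397} \cdot 405 = 2 - \frac{405}{397} = \frac{389}{397} \approx 0.97985$)
$S - \frac{393432}{104869} = \frac{389}{397} - \frac{393432}{104869} = - \frac{115398463}{41632993}$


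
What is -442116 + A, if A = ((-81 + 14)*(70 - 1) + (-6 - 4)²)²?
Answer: 20015413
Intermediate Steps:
A = 20457529 (A = (-67*69 + (-10)²)² = (-4623 + 100)² = (-4523)² = 20457529)
-442116 + A = -442116 + 20457529 = 20015413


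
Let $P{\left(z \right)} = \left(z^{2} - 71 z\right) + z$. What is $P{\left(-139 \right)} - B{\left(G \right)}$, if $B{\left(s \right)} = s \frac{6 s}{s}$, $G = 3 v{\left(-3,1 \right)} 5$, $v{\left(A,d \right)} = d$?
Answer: $28961$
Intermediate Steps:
$P{\left(z \right)} = z^{2} - 70 z$
$G = 15$ ($G = 3 \cdot 1 \cdot 5 = 3 \cdot 5 = 15$)
$B{\left(s \right)} = 6 s$ ($B{\left(s \right)} = s 6 = 6 s$)
$P{\left(-139 \right)} - B{\left(G \right)} = - 139 \left(-70 - 139\right) - 6 \cdot 15 = \left(-139\right) \left(-209\right) - 90 = 29051 - 90 = 28961$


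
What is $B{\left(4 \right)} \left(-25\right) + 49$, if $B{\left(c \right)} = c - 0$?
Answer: $-51$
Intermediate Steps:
$B{\left(c \right)} = c$ ($B{\left(c \right)} = c + 0 = c$)
$B{\left(4 \right)} \left(-25\right) + 49 = 4 \left(-25\right) + 49 = -100 + 49 = -51$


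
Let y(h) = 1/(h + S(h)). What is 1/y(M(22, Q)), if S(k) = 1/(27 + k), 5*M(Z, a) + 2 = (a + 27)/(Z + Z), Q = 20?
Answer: -193459/1297780 ≈ -0.14907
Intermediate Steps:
M(Z, a) = -⅖ + (27 + a)/(10*Z) (M(Z, a) = -⅖ + ((a + 27)/(Z + Z))/5 = -⅖ + ((27 + a)/((2*Z)))/5 = -⅖ + ((27 + a)*(1/(2*Z)))/5 = -⅖ + ((27 + a)/(2*Z))/5 = -⅖ + (27 + a)/(10*Z))
y(h) = 1/(h + 1/(27 + h))
1/y(M(22, Q)) = 1/((27 + (⅒)*(27 + 20 - 4*22)/22)/(1 + ((⅒)*(27 + 20 - 4*22)/22)*(27 + (⅒)*(27 + 20 - 4*22)/22))) = 1/((27 + (⅒)*(1/22)*(27 + 20 - 88))/(1 + ((⅒)*(1/22)*(27 + 20 - 88))*(27 + (⅒)*(1/22)*(27 + 20 - 88)))) = 1/((27 + (⅒)*(1/22)*(-41))/(1 + ((⅒)*(1/22)*(-41))*(27 + (⅒)*(1/22)*(-41)))) = 1/((27 - 41/220)/(1 - 41*(27 - 41/220)/220)) = 1/((5899/220)/(1 - 41/220*5899/220)) = 1/((5899/220)/(1 - 241859/48400)) = 1/((5899/220)/(-193459/48400)) = 1/(-48400/193459*5899/220) = 1/(-1297780/193459) = -193459/1297780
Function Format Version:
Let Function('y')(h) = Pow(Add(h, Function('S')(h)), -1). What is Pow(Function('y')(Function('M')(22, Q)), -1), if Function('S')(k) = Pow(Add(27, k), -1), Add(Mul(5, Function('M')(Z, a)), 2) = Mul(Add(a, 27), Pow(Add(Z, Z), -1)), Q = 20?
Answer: Rational(-193459, 1297780) ≈ -0.14907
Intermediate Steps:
Function('M')(Z, a) = Add(Rational(-2, 5), Mul(Rational(1, 10), Pow(Z, -1), Add(27, a))) (Function('M')(Z, a) = Add(Rational(-2, 5), Mul(Rational(1, 5), Mul(Add(a, 27), Pow(Add(Z, Z), -1)))) = Add(Rational(-2, 5), Mul(Rational(1, 5), Mul(Add(27, a), Pow(Mul(2, Z), -1)))) = Add(Rational(-2, 5), Mul(Rational(1, 5), Mul(Add(27, a), Mul(Rational(1, 2), Pow(Z, -1))))) = Add(Rational(-2, 5), Mul(Rational(1, 5), Mul(Rational(1, 2), Pow(Z, -1), Add(27, a)))) = Add(Rational(-2, 5), Mul(Rational(1, 10), Pow(Z, -1), Add(27, a))))
Function('y')(h) = Pow(Add(h, Pow(Add(27, h), -1)), -1)
Pow(Function('y')(Function('M')(22, Q)), -1) = Pow(Mul(Pow(Add(1, Mul(Mul(Rational(1, 10), Pow(22, -1), Add(27, 20, Mul(-4, 22))), Add(27, Mul(Rational(1, 10), Pow(22, -1), Add(27, 20, Mul(-4, 22)))))), -1), Add(27, Mul(Rational(1, 10), Pow(22, -1), Add(27, 20, Mul(-4, 22))))), -1) = Pow(Mul(Pow(Add(1, Mul(Mul(Rational(1, 10), Rational(1, 22), Add(27, 20, -88)), Add(27, Mul(Rational(1, 10), Rational(1, 22), Add(27, 20, -88))))), -1), Add(27, Mul(Rational(1, 10), Rational(1, 22), Add(27, 20, -88)))), -1) = Pow(Mul(Pow(Add(1, Mul(Mul(Rational(1, 10), Rational(1, 22), -41), Add(27, Mul(Rational(1, 10), Rational(1, 22), -41)))), -1), Add(27, Mul(Rational(1, 10), Rational(1, 22), -41))), -1) = Pow(Mul(Pow(Add(1, Mul(Rational(-41, 220), Add(27, Rational(-41, 220)))), -1), Add(27, Rational(-41, 220))), -1) = Pow(Mul(Pow(Add(1, Mul(Rational(-41, 220), Rational(5899, 220))), -1), Rational(5899, 220)), -1) = Pow(Mul(Pow(Add(1, Rational(-241859, 48400)), -1), Rational(5899, 220)), -1) = Pow(Mul(Pow(Rational(-193459, 48400), -1), Rational(5899, 220)), -1) = Pow(Mul(Rational(-48400, 193459), Rational(5899, 220)), -1) = Pow(Rational(-1297780, 193459), -1) = Rational(-193459, 1297780)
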